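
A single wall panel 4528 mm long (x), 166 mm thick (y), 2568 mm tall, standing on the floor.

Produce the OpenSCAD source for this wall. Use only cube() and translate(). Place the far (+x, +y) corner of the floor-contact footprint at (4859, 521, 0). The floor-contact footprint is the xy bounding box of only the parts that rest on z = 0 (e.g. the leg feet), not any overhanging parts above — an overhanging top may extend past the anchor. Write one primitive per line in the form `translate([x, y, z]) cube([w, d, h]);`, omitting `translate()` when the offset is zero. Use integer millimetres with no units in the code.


translate([331, 355, 0]) cube([4528, 166, 2568]);


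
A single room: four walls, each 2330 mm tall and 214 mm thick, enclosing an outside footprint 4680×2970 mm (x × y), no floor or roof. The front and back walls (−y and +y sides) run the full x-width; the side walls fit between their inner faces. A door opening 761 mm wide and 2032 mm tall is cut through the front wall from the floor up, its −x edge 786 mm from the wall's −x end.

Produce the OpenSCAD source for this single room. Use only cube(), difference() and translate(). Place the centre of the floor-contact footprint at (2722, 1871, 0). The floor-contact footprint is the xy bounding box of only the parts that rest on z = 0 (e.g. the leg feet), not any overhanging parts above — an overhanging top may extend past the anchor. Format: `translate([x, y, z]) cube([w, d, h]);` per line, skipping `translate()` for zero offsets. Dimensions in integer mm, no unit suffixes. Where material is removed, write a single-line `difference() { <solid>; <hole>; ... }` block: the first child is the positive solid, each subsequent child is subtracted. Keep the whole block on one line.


difference() { translate([382, 386, 0]) cube([4680, 214, 2330]); translate([1168, 386, 0]) cube([761, 214, 2032]); }
translate([382, 3142, 0]) cube([4680, 214, 2330]);
translate([382, 600, 0]) cube([214, 2542, 2330]);
translate([4848, 600, 0]) cube([214, 2542, 2330]);


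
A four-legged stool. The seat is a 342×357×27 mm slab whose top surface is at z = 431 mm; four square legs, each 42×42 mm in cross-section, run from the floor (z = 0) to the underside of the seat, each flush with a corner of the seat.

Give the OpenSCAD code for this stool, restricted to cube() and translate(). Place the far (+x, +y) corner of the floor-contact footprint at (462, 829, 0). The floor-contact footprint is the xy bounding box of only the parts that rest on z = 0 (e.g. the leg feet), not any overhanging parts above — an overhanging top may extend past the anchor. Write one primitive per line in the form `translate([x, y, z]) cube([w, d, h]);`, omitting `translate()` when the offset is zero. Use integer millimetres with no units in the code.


translate([120, 472, 404]) cube([342, 357, 27]);
translate([120, 472, 0]) cube([42, 42, 404]);
translate([420, 472, 0]) cube([42, 42, 404]);
translate([120, 787, 0]) cube([42, 42, 404]);
translate([420, 787, 0]) cube([42, 42, 404]);


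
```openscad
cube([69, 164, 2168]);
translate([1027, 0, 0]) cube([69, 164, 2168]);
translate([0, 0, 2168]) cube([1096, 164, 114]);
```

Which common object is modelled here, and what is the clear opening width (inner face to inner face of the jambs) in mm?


A door frame. The clear opening width is 958 mm.

Two 2168 mm tall posts with a header on top — a door frame. The left jamb is 69 mm wide at x = 0; the right jamb starts at x = 1027. The clear opening is 1027 − 69 = 958 mm.


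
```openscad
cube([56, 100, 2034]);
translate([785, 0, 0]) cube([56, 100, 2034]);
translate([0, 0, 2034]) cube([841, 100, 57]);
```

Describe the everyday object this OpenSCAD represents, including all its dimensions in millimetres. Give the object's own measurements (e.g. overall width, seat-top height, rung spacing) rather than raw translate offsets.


A door frame. The clear opening is 729 mm wide and 2034 mm high. Two 56 mm wide jambs, 100 mm deep, stand either side of the opening from the floor to the top of the opening. A 57 mm thick head sits across the top of both jambs, spanning the full outside width of the frame.


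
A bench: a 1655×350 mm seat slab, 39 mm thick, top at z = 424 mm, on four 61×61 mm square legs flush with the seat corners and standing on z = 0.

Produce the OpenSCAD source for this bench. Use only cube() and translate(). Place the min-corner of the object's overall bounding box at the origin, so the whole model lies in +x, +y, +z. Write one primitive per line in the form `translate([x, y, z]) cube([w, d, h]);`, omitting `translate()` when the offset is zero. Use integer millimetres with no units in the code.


translate([0, 0, 385]) cube([1655, 350, 39]);
cube([61, 61, 385]);
translate([0, 289, 0]) cube([61, 61, 385]);
translate([1594, 0, 0]) cube([61, 61, 385]);
translate([1594, 289, 0]) cube([61, 61, 385]);


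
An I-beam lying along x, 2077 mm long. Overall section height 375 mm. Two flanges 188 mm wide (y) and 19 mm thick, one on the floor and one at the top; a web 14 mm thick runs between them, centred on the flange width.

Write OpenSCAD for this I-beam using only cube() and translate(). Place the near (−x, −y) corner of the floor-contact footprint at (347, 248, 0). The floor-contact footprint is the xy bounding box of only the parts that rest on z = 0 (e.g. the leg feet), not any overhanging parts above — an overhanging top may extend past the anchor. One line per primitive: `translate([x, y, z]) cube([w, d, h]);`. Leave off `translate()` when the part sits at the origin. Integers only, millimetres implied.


translate([347, 248, 0]) cube([2077, 188, 19]);
translate([347, 335, 19]) cube([2077, 14, 337]);
translate([347, 248, 356]) cube([2077, 188, 19]);


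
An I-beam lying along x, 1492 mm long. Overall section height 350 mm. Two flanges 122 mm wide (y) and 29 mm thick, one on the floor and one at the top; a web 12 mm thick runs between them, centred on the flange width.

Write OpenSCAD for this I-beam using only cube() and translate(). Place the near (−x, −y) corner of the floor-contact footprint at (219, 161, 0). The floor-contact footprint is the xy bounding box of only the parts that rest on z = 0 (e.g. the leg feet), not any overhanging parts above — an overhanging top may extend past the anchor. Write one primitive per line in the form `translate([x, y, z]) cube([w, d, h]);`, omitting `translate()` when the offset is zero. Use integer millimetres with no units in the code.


translate([219, 161, 0]) cube([1492, 122, 29]);
translate([219, 216, 29]) cube([1492, 12, 292]);
translate([219, 161, 321]) cube([1492, 122, 29]);


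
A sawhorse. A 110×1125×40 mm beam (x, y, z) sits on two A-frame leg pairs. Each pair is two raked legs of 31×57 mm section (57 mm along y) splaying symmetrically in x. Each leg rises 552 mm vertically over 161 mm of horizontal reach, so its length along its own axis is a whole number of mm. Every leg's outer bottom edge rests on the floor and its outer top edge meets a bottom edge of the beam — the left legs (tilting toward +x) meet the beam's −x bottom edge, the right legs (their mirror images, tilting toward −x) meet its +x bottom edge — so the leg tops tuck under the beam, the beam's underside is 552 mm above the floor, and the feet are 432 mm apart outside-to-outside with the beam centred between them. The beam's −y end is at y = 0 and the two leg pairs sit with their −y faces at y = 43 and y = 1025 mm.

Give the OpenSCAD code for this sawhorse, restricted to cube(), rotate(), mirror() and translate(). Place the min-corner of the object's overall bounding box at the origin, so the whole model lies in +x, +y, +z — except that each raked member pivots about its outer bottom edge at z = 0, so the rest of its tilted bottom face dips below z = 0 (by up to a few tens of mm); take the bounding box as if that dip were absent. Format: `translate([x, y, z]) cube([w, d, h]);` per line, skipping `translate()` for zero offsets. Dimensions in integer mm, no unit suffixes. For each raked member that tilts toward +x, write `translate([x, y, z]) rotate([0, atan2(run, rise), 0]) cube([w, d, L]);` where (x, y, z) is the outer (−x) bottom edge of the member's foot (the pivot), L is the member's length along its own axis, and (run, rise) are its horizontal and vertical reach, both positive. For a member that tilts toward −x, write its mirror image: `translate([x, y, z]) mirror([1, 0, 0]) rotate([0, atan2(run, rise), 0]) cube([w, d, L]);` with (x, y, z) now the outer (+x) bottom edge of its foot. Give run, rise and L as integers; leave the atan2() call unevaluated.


translate([161, 0, 552]) cube([110, 1125, 40]);
translate([0, 43, 0]) rotate([0, atan2(161, 552), 0]) cube([31, 57, 575]);
translate([432, 43, 0]) mirror([1, 0, 0]) rotate([0, atan2(161, 552), 0]) cube([31, 57, 575]);
translate([0, 1025, 0]) rotate([0, atan2(161, 552), 0]) cube([31, 57, 575]);
translate([432, 1025, 0]) mirror([1, 0, 0]) rotate([0, atan2(161, 552), 0]) cube([31, 57, 575]);


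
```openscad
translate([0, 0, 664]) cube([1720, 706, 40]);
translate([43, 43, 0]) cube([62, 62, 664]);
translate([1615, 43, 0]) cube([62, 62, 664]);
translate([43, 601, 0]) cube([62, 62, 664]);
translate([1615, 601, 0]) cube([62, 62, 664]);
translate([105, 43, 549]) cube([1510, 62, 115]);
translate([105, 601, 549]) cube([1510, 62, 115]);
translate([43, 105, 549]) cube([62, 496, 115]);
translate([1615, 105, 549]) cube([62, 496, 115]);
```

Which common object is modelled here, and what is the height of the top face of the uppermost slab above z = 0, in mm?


A table. The table height is 704 mm.

A 1720×706×40 slab sits at z = 664 on four 62 mm square posts — a table. The top surface is at 664 + 40 = 704 mm.


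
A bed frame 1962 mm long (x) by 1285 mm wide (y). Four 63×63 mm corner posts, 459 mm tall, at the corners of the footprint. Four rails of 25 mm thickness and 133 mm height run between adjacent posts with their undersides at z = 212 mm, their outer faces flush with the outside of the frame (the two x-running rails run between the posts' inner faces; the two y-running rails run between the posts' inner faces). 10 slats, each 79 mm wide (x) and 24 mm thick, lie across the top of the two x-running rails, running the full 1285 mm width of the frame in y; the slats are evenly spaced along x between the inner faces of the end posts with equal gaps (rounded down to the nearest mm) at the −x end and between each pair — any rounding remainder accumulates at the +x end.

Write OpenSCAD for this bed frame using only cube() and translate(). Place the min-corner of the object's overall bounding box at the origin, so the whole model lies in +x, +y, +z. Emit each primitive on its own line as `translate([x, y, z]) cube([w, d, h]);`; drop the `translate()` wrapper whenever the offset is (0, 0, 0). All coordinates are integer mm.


cube([63, 63, 459]);
translate([0, 1222, 0]) cube([63, 63, 459]);
translate([1899, 0, 0]) cube([63, 63, 459]);
translate([1899, 1222, 0]) cube([63, 63, 459]);
translate([63, 0, 212]) cube([1836, 25, 133]);
translate([63, 1260, 212]) cube([1836, 25, 133]);
translate([0, 63, 212]) cube([25, 1159, 133]);
translate([1937, 63, 212]) cube([25, 1159, 133]);
translate([158, 0, 345]) cube([79, 1285, 24]);
translate([332, 0, 345]) cube([79, 1285, 24]);
translate([506, 0, 345]) cube([79, 1285, 24]);
translate([680, 0, 345]) cube([79, 1285, 24]);
translate([854, 0, 345]) cube([79, 1285, 24]);
translate([1028, 0, 345]) cube([79, 1285, 24]);
translate([1202, 0, 345]) cube([79, 1285, 24]);
translate([1376, 0, 345]) cube([79, 1285, 24]);
translate([1550, 0, 345]) cube([79, 1285, 24]);
translate([1724, 0, 345]) cube([79, 1285, 24]);


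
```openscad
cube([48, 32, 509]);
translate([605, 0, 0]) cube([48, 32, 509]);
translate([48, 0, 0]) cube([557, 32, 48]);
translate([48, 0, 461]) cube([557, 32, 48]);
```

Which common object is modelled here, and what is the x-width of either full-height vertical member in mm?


A picture frame. The border width is 48 mm.

Four thin pieces enclosing a rectangular opening — a picture frame. The two full-height stiles are 509 mm tall; the top rail sits at z = 461 and is 48 mm tall, so the border above the opening is 509 − 461 = 48 mm, matching the stile x-width.


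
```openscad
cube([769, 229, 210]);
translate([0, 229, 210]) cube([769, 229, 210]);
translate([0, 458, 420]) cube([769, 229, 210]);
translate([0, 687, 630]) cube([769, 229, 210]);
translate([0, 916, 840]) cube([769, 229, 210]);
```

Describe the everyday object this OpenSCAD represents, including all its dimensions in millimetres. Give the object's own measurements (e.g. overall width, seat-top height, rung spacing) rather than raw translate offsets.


A straight staircase of 5 solid steps. Each step is 769 mm wide (x), 229 mm deep (y, the going) and 210 mm tall (the rise). The first step rests on the floor; each subsequent step sits one going further in +y and one rise higher in +z, directly behind and above the previous step with no overlap.


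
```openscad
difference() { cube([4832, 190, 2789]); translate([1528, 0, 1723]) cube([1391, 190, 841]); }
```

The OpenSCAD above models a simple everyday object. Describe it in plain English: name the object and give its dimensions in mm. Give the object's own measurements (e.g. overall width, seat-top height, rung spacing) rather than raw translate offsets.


A wall 4832 mm long (x), 190 mm thick (y), 2789 mm tall, with a rectangular window opening cut through it. The opening is 1391 mm wide and 841 mm tall; its sill is at z = 1723 mm and its near (−x) edge is 1528 mm from the wall's −x end. The opening passes through the full wall thickness.


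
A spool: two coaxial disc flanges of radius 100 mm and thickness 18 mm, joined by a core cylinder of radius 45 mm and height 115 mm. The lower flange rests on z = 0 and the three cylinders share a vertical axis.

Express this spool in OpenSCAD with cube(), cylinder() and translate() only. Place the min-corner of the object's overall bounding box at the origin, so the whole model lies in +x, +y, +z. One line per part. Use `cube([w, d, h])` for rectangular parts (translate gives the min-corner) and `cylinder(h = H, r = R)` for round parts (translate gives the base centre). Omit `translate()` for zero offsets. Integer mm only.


translate([100, 100, 0]) cylinder(h = 18, r = 100);
translate([100, 100, 18]) cylinder(h = 115, r = 45);
translate([100, 100, 133]) cylinder(h = 18, r = 100);


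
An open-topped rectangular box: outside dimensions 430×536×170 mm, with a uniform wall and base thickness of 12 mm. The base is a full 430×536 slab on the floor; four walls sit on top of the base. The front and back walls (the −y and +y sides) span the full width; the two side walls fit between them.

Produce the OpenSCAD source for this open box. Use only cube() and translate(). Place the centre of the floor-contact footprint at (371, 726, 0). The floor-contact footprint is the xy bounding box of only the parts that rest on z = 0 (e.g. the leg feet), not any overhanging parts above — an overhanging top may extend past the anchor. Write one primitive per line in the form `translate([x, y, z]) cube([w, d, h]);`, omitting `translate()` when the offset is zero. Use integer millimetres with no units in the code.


translate([156, 458, 0]) cube([430, 536, 12]);
translate([156, 458, 12]) cube([430, 12, 158]);
translate([156, 982, 12]) cube([430, 12, 158]);
translate([156, 470, 12]) cube([12, 512, 158]);
translate([574, 470, 12]) cube([12, 512, 158]);


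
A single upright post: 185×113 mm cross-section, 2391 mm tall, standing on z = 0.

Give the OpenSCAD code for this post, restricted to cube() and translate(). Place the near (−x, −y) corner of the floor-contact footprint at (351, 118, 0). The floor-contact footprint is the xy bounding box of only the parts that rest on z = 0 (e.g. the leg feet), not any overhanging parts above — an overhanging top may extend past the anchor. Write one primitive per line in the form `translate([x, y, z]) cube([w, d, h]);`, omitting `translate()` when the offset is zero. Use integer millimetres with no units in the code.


translate([351, 118, 0]) cube([185, 113, 2391]);


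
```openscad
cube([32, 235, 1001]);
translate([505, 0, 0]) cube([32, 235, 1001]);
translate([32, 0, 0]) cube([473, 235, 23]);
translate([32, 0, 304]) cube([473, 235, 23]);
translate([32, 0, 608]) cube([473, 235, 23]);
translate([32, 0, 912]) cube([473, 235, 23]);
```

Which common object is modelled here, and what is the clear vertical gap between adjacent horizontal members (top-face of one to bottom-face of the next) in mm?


A bookshelf. The clear shelf gap is 281 mm.

Two tall side panels with 4 horizontal boards between them — a bookshelf. The first two shelf undersides are at z = 0 and z = 304; with shelf thickness 23, the clear gap is 304 − 0 − 23 = 281 mm.


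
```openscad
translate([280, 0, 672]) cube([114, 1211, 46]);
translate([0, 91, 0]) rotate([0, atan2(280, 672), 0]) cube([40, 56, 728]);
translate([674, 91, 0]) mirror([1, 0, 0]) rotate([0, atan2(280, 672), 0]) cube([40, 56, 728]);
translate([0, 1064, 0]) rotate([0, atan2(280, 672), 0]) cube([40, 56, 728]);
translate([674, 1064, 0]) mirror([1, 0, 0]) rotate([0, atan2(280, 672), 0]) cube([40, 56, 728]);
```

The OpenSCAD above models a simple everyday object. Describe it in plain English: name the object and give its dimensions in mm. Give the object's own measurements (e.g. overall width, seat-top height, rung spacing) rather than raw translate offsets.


A sawhorse. A 114×1211×46 mm beam (x, y, z) sits on two A-frame leg pairs. Each pair is two raked legs of 40×56 mm section (56 mm along y) splaying symmetrically in x. Each leg rises 672 mm vertically over 280 mm of horizontal reach and is 728 mm long along its own axis. Every leg's outer bottom edge rests on the floor and its outer top edge meets a bottom edge of the beam — the left legs (tilting toward +x) meet the beam's −x bottom edge, the right legs (their mirror images, tilting toward −x) meet its +x bottom edge — so the leg tops tuck under the beam, the beam's underside is 672 mm above the floor, and the feet are 674 mm apart outside-to-outside with the beam centred between them. The two leg pairs are set in 91 mm from either end of the beam.


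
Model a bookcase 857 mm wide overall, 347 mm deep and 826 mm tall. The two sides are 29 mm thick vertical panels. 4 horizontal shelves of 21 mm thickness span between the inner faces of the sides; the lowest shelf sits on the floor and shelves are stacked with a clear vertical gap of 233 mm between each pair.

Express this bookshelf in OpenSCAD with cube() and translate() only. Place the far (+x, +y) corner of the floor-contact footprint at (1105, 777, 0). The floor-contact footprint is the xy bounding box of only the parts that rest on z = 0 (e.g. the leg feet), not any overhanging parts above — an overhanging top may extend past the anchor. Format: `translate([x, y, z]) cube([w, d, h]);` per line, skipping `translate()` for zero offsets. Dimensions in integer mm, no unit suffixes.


translate([248, 430, 0]) cube([29, 347, 826]);
translate([1076, 430, 0]) cube([29, 347, 826]);
translate([277, 430, 0]) cube([799, 347, 21]);
translate([277, 430, 254]) cube([799, 347, 21]);
translate([277, 430, 508]) cube([799, 347, 21]);
translate([277, 430, 762]) cube([799, 347, 21]);


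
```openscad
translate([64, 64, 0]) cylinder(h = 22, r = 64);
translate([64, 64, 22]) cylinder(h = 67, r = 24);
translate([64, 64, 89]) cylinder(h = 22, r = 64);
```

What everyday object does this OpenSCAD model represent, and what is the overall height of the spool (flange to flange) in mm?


A spool. The overall height is 111 mm.

Three coaxial cylinders, large–small–large — a spool. Two 22 mm flanges and a 67 mm core give 22 + 67 + 22 = 111 mm.


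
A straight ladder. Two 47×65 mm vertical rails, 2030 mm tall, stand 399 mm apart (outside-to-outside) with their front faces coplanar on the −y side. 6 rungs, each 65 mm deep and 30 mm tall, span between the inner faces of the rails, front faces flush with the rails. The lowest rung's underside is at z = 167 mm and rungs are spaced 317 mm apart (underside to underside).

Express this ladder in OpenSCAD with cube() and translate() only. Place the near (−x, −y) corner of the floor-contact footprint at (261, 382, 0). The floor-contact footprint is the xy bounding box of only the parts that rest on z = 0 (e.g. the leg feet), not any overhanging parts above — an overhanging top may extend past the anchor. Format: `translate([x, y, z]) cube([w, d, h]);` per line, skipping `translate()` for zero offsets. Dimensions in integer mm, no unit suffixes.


// rung span = 399 - 2*47 = 305
// rung[k] z = 167 + k*317
translate([261, 382, 0]) cube([47, 65, 2030]);
translate([613, 382, 0]) cube([47, 65, 2030]);
translate([308, 382, 167]) cube([305, 65, 30]);
translate([308, 382, 484]) cube([305, 65, 30]);
translate([308, 382, 801]) cube([305, 65, 30]);
translate([308, 382, 1118]) cube([305, 65, 30]);
translate([308, 382, 1435]) cube([305, 65, 30]);
translate([308, 382, 1752]) cube([305, 65, 30]);


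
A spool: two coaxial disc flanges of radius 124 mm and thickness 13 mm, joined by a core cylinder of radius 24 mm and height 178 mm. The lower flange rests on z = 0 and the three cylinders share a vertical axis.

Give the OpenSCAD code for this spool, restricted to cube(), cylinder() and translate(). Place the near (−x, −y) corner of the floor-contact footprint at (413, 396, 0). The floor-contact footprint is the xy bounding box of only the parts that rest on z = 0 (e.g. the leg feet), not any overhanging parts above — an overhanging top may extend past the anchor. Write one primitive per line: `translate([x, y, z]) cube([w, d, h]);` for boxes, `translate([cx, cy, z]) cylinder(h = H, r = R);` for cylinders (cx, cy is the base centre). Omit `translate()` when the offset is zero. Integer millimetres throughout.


translate([537, 520, 0]) cylinder(h = 13, r = 124);
translate([537, 520, 13]) cylinder(h = 178, r = 24);
translate([537, 520, 191]) cylinder(h = 13, r = 124);


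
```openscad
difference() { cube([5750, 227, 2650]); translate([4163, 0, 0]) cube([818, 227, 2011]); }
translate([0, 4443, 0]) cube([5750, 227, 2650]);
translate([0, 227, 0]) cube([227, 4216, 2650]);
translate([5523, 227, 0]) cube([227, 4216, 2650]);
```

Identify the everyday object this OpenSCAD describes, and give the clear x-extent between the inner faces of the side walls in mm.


A single room. The interior width is 5296 mm.

Four walls enclosing a rectangle with a door in the front wall — a room. Outside width 5750 minus two 227 mm walls gives 5296 mm.


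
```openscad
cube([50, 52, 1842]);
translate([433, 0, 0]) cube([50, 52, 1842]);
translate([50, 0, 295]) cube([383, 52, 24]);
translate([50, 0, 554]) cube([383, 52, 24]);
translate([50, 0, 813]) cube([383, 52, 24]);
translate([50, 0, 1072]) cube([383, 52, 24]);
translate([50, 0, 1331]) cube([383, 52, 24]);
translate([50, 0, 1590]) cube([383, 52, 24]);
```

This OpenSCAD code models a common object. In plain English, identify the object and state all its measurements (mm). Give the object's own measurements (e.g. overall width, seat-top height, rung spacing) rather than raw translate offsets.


A straight ladder. Two 50×52 mm vertical rails, 1842 mm tall, stand 483 mm apart (outside-to-outside) with their front faces coplanar on the −y side. 6 rungs, each 52 mm deep and 24 mm tall, span between the inner faces of the rails, front faces flush with the rails. The lowest rung's underside is at z = 295 mm and rungs are spaced 259 mm apart (underside to underside).


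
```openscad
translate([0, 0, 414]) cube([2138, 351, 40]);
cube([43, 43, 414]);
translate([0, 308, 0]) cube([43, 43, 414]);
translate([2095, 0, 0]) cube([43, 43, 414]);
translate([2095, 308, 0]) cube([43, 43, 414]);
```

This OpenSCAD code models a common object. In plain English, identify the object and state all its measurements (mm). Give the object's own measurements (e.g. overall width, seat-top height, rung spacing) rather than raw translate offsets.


A bench: a 2138×351 mm seat slab, 40 mm thick, top at z = 454 mm, on four 43×43 mm square legs flush with the seat corners and standing on z = 0.


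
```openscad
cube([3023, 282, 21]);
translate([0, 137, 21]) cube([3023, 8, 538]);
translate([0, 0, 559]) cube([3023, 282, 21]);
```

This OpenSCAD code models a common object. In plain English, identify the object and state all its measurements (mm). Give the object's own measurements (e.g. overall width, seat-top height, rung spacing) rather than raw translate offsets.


An I-beam lying along x, 3023 mm long. Overall section height 580 mm. Two flanges 282 mm wide (y) and 21 mm thick, one on the floor and one at the top; a web 8 mm thick runs between them, centred on the flange width.


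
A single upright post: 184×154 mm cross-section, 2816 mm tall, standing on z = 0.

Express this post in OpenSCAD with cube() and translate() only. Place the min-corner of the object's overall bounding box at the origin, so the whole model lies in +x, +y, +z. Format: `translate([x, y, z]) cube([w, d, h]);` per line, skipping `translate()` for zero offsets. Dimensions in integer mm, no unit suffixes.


cube([184, 154, 2816]);


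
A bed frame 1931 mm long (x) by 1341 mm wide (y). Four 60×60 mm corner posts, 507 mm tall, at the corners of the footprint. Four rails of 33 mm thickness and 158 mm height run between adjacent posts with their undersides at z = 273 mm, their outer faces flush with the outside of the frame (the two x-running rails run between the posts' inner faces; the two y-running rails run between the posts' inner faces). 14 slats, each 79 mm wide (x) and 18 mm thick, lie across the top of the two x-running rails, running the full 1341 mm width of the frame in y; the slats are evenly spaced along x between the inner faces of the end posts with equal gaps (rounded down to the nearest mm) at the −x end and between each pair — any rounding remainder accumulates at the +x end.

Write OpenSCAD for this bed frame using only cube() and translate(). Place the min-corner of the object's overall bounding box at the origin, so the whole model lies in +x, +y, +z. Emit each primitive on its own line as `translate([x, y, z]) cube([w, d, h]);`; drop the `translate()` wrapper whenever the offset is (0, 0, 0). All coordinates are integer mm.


cube([60, 60, 507]);
translate([0, 1281, 0]) cube([60, 60, 507]);
translate([1871, 0, 0]) cube([60, 60, 507]);
translate([1871, 1281, 0]) cube([60, 60, 507]);
translate([60, 0, 273]) cube([1811, 33, 158]);
translate([60, 1308, 273]) cube([1811, 33, 158]);
translate([0, 60, 273]) cube([33, 1221, 158]);
translate([1898, 60, 273]) cube([33, 1221, 158]);
translate([107, 0, 431]) cube([79, 1341, 18]);
translate([233, 0, 431]) cube([79, 1341, 18]);
translate([359, 0, 431]) cube([79, 1341, 18]);
translate([485, 0, 431]) cube([79, 1341, 18]);
translate([611, 0, 431]) cube([79, 1341, 18]);
translate([737, 0, 431]) cube([79, 1341, 18]);
translate([863, 0, 431]) cube([79, 1341, 18]);
translate([989, 0, 431]) cube([79, 1341, 18]);
translate([1115, 0, 431]) cube([79, 1341, 18]);
translate([1241, 0, 431]) cube([79, 1341, 18]);
translate([1367, 0, 431]) cube([79, 1341, 18]);
translate([1493, 0, 431]) cube([79, 1341, 18]);
translate([1619, 0, 431]) cube([79, 1341, 18]);
translate([1745, 0, 431]) cube([79, 1341, 18]);


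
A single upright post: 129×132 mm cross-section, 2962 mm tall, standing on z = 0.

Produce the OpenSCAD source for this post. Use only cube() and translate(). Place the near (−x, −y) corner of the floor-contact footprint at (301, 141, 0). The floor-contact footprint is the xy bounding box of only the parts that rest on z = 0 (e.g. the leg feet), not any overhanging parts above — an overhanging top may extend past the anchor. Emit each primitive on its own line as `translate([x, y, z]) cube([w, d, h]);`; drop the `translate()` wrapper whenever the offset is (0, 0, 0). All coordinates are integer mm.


translate([301, 141, 0]) cube([129, 132, 2962]);


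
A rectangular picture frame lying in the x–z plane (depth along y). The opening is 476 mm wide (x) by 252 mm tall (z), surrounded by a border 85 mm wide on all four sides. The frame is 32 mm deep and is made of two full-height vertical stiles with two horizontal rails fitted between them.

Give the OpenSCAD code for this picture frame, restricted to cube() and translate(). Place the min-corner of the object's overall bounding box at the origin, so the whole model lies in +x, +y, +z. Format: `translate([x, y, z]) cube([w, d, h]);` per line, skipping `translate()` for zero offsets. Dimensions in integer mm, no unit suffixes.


cube([85, 32, 422]);
translate([561, 0, 0]) cube([85, 32, 422]);
translate([85, 0, 0]) cube([476, 32, 85]);
translate([85, 0, 337]) cube([476, 32, 85]);


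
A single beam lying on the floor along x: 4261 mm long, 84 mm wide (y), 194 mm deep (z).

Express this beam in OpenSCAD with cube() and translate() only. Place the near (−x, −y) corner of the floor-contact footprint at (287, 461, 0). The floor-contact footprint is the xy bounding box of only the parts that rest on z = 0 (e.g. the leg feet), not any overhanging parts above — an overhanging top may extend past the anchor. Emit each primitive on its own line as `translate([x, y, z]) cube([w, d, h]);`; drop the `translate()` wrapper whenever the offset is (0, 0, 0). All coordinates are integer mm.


translate([287, 461, 0]) cube([4261, 84, 194]);


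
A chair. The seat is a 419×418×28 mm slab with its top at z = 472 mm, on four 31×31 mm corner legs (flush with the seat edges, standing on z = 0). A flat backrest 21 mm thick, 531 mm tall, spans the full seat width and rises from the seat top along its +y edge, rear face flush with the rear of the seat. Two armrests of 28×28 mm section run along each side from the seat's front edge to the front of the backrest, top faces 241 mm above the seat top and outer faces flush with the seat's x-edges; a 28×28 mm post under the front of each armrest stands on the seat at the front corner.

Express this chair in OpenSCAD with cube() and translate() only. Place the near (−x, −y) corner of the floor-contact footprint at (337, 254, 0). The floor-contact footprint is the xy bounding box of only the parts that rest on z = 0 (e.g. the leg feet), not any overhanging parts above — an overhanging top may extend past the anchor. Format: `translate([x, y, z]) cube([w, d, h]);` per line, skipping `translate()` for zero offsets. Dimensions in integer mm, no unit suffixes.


// leg_h = 472 - 28 = 444
// arm post h = 241 - 28 = 213
translate([337, 254, 444]) cube([419, 418, 28]);
translate([337, 254, 0]) cube([31, 31, 444]);
translate([725, 254, 0]) cube([31, 31, 444]);
translate([337, 641, 0]) cube([31, 31, 444]);
translate([725, 641, 0]) cube([31, 31, 444]);
translate([337, 651, 472]) cube([419, 21, 531]);
translate([337, 254, 685]) cube([28, 397, 28]);
translate([728, 254, 685]) cube([28, 397, 28]);
translate([337, 254, 472]) cube([28, 28, 213]);
translate([728, 254, 472]) cube([28, 28, 213]);


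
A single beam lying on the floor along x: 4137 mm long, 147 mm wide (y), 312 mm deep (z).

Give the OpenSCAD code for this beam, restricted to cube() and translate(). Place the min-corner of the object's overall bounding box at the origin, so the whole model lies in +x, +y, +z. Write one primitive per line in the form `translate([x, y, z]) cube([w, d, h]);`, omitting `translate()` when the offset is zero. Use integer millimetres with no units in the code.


cube([4137, 147, 312]);


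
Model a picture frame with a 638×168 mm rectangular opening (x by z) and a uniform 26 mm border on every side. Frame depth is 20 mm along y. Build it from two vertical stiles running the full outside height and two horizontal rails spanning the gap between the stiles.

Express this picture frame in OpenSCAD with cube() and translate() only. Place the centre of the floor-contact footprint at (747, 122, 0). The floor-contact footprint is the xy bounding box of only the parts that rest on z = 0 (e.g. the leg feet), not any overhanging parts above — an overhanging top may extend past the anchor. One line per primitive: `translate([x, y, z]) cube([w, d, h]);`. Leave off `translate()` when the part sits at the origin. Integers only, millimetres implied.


translate([402, 112, 0]) cube([26, 20, 220]);
translate([1066, 112, 0]) cube([26, 20, 220]);
translate([428, 112, 0]) cube([638, 20, 26]);
translate([428, 112, 194]) cube([638, 20, 26]);


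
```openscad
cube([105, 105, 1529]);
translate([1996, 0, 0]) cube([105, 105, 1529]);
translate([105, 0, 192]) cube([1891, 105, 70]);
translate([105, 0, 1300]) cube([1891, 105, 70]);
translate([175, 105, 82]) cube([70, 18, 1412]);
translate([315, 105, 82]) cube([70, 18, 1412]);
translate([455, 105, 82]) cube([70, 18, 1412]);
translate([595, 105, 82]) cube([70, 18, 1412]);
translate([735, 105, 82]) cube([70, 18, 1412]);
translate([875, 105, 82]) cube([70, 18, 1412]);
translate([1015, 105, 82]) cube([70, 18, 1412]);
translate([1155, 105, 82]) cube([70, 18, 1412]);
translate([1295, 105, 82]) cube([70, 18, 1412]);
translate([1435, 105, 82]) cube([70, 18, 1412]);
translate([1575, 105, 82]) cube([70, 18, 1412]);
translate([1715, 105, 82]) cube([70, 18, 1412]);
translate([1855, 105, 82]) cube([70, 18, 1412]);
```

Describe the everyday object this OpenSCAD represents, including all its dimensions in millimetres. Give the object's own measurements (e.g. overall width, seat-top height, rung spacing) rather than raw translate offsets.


A fence section. Two 105×105 mm posts, 1529 mm tall, stand on the floor with a clear span of 1891 mm between their inner faces. Two horizontal rails of 105×70 mm section span the gap between the posts with their undersides at z = 192 mm and z = 1300 mm, flush with the posts' −y face. 13 pickets, each 70 mm wide, 18 mm thick and 1412 mm tall, are fixed to the +y face of the rails with their bottoms at z = 82 mm, spaced across the span with a 70 mm gap after the −x post and between neighbouring pickets, with 71 mm left before the +x post.


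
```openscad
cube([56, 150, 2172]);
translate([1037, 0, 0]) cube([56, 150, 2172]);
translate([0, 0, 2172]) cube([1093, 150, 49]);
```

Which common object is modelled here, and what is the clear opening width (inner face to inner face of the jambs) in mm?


A door frame. The clear opening width is 981 mm.

Two 2172 mm tall posts with a header on top — a door frame. The left jamb is 56 mm wide at x = 0; the right jamb starts at x = 1037. The clear opening is 1037 − 56 = 981 mm.


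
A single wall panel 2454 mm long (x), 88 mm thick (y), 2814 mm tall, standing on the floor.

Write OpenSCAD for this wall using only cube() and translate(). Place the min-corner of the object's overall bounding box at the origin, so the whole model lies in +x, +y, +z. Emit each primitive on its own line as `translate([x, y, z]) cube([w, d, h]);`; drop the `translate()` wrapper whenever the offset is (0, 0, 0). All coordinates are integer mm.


cube([2454, 88, 2814]);


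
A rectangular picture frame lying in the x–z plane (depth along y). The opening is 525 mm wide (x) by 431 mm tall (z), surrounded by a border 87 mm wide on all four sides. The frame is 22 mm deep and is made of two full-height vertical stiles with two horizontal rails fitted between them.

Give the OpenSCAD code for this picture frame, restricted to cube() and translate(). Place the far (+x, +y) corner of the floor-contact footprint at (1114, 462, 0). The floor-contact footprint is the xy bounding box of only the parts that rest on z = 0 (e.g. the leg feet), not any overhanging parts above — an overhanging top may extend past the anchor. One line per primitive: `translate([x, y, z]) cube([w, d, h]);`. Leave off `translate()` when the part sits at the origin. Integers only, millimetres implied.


translate([415, 440, 0]) cube([87, 22, 605]);
translate([1027, 440, 0]) cube([87, 22, 605]);
translate([502, 440, 0]) cube([525, 22, 87]);
translate([502, 440, 518]) cube([525, 22, 87]);


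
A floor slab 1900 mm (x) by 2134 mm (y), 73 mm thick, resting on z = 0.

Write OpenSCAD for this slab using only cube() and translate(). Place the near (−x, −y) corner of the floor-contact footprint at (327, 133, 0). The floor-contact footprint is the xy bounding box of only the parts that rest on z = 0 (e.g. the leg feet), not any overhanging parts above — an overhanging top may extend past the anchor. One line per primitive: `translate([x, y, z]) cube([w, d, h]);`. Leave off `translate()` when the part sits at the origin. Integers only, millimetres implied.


translate([327, 133, 0]) cube([1900, 2134, 73]);


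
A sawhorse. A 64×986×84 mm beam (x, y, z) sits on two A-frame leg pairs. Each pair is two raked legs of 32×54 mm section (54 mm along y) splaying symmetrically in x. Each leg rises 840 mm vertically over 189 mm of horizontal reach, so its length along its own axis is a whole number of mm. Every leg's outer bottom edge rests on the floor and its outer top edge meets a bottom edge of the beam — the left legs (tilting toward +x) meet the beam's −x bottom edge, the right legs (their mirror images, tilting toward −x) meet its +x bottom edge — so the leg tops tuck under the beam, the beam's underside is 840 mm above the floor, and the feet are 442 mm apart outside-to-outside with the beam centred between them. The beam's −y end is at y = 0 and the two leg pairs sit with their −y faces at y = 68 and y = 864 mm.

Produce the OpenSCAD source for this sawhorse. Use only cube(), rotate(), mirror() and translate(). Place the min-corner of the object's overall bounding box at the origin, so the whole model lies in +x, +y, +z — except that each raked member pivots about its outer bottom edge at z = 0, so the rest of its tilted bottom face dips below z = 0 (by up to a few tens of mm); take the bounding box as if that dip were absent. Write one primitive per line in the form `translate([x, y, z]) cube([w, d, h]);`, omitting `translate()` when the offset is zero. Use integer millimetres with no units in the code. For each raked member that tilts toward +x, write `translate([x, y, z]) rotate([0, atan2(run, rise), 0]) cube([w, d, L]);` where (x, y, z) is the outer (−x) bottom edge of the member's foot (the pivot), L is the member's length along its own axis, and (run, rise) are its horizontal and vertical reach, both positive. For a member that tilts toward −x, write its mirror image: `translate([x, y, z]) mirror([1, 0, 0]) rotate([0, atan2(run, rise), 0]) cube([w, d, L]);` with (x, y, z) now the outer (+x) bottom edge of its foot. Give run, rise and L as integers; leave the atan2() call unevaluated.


// leg length = √(189² + 840²) = 861
// right-leg outer foot x = 2·189 + 64 = 442
// beam min-corner = (189, 0, 840)
translate([189, 0, 840]) cube([64, 986, 84]);
translate([0, 68, 0]) rotate([0, atan2(189, 840), 0]) cube([32, 54, 861]);
translate([442, 68, 0]) mirror([1, 0, 0]) rotate([0, atan2(189, 840), 0]) cube([32, 54, 861]);
translate([0, 864, 0]) rotate([0, atan2(189, 840), 0]) cube([32, 54, 861]);
translate([442, 864, 0]) mirror([1, 0, 0]) rotate([0, atan2(189, 840), 0]) cube([32, 54, 861]);


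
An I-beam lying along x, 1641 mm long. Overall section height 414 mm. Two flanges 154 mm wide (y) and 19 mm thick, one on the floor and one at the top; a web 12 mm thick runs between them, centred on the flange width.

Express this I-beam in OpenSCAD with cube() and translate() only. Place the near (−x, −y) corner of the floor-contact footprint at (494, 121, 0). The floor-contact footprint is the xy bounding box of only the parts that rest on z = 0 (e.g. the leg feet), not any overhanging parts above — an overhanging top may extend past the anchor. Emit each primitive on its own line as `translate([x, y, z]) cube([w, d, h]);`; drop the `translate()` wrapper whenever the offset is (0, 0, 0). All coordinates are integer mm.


translate([494, 121, 0]) cube([1641, 154, 19]);
translate([494, 192, 19]) cube([1641, 12, 376]);
translate([494, 121, 395]) cube([1641, 154, 19]);
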